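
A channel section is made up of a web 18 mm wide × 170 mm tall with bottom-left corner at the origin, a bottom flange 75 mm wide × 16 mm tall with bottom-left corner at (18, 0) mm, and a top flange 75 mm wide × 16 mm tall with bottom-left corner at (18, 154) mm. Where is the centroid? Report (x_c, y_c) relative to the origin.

x_c = 29.44 mm, y_c = 85.00 mm

web: A = 18 × 170 = 3060.00, centroid at (9.00, 85.00).
bottom flange: A = 75 × 16 = 1200.00, centroid at (55.50, 8.00).
top flange: A = 75 × 16 = 1200.00, centroid at (55.50, 162.00).
ΣA = 5460.00 mm², ΣAx_c = 160740.00 mm³, ΣAy_c = 464100.00 mm³.
x_c = 160740.00/5460.00 = 29.44 mm; y_c = 464100.00/5460.00 = 85.00 mm.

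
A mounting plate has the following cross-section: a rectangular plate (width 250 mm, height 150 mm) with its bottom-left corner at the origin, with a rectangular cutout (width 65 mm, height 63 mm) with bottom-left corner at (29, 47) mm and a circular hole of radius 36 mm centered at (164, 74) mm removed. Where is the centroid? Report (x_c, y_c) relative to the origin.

plate: A = 250 × 150 = 37500.00, centroid at (125.00, 75.00).
hole 1: A = −(65 × 63) = -4095.00, centroid at (61.50, 78.50).
hole 2: A = −π·36² = -4071.50, centroid at (164.00, 74.00).
ΣA = 29333.50 mm², ΣAx_c = 3767930.83 mm³, ΣAy_c = 2189751.20 mm³.
x_c = 3767930.83/29333.50 = 128.45 mm; y_c = 2189751.20/29333.50 = 74.65 mm.

x_c = 128.45 mm, y_c = 74.65 mm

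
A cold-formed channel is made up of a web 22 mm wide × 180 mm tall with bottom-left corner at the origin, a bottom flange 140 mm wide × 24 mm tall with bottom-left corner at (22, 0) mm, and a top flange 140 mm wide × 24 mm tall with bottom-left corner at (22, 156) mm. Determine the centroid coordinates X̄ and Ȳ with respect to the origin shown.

X̄ = 61.97 mm, Ȳ = 90.00 mm

web: A = 22 × 180 = 3960.00, centroid at (11.00, 90.00).
bottom flange: A = 140 × 24 = 3360.00, centroid at (92.00, 12.00).
top flange: A = 140 × 24 = 3360.00, centroid at (92.00, 168.00).
ΣA = 10680.00 mm², ΣAX̄ = 661800.00 mm³, ΣAȲ = 961200.00 mm³.
X̄ = 661800.00/10680.00 = 61.97 mm; Ȳ = 961200.00/10680.00 = 90.00 mm.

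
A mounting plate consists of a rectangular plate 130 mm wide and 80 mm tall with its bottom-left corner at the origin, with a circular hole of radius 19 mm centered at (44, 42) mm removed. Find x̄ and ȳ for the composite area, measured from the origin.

x̄ = 67.57 mm, ȳ = 39.76 mm

plate: A = 130 × 80 = 10400.00, centroid at (65.00, 40.00).
hole: A = −π·19² = -1134.11, centroid at (44.00, 42.00).
ΣA = 9265.89 mm²
ΣAx̄ = (10400.00)(65.00) + (-1134.11)(44.00) = 626098.94 mm³
ΣAȳ = (10400.00)(40.00) + (-1134.11)(42.00) = 368367.17 mm³
x̄ = 626098.94 / 9265.89 = 67.57 mm
ȳ = 368367.17 / 9265.89 = 39.76 mm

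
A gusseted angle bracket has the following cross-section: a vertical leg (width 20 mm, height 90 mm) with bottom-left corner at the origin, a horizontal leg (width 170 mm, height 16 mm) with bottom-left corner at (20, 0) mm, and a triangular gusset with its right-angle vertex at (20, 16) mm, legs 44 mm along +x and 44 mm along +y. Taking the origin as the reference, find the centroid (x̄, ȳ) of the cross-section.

vertical leg: A = 20 × 90 = 1800.00, centroid at (10.00, 45.00).
horizontal leg: A = 170 × 16 = 2720.00, centroid at (105.00, 8.00).
gusset: A = ½·44·44 = 968.00, centroid at (34.67, 30.67).
ΣA = 5488.00 mm², ΣAx̄ = 337157.33 mm³, ΣAȳ = 132445.33 mm³.
x̄ = 337157.33/5488.00 = 61.44 mm; ȳ = 132445.33/5488.00 = 24.13 mm.

x̄ = 61.44 mm, ȳ = 24.13 mm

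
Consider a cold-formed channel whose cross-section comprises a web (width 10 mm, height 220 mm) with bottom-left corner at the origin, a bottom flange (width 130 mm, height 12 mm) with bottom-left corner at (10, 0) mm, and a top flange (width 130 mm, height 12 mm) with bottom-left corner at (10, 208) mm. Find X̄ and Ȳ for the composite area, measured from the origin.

X̄ = 46.05 mm, Ȳ = 110.00 mm

Part | A | x̄ᵢ | ȳᵢ | A·x̄ᵢ | A·ȳᵢ
web | 2200.00 | 5.00 | 110.00 | 11000.00 | 242000.00
bottom flange | 1560.00 | 75.00 | 6.00 | 117000.00 | 9360.00
top flange | 1560.00 | 75.00 | 214.00 | 117000.00 | 333840.00
Σ | 5320.00 |  |  | 245000.00 | 585200.00
X̄ = 245000.00 / 5320.00 = 46.05 mm
Ȳ = 585200.00 / 5320.00 = 110.00 mm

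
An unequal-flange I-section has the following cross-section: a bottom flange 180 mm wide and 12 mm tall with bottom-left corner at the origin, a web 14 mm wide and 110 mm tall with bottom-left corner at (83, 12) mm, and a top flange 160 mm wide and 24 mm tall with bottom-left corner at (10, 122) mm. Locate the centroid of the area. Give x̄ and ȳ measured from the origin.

x̄ = 90.00 mm, ȳ = 83.65 mm

bottom flange: A = 180 × 12 = 2160.00, centroid at (90.00, 6.00).
web: A = 14 × 110 = 1540.00, centroid at (90.00, 67.00).
top flange: A = 160 × 24 = 3840.00, centroid at (90.00, 134.00).
ΣA = 7540.00 mm², ΣAx̄ = 678600.00 mm³, ΣAȳ = 630700.00 mm³.
x̄ = 678600.00/7540.00 = 90.00 mm; ȳ = 630700.00/7540.00 = 83.65 mm.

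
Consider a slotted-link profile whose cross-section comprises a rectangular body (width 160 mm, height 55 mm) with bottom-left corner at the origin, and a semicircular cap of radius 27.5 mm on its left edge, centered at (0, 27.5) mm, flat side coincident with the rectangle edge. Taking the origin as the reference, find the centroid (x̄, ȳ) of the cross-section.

x̄ = 69.10 mm, ȳ = 27.50 mm

rectangular body: A = 160 × 55 = 8800.00, centroid at (80.00, 27.50).
semicircular end: A = ½π·27.5² = 1187.91, centroid at (-11.67, 27.50).
ΣA = 9987.91 mm², ΣAx̄ = 690135.42 mm³, ΣAȳ = 274667.65 mm³.
x̄ = 690135.42/9987.91 = 69.10 mm; ȳ = 274667.65/9987.91 = 27.50 mm.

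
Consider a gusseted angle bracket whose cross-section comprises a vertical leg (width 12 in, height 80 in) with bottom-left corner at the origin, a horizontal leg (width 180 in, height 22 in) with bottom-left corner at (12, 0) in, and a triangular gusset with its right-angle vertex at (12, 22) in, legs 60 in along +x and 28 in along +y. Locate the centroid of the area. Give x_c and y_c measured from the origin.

x_c = 75.79 in, y_c = 18.80 in

vertical leg: A = 12 × 80 = 960.00, centroid at (6.00, 40.00).
horizontal leg: A = 180 × 22 = 3960.00, centroid at (102.00, 11.00).
gusset: A = ½·60·28 = 840.00, centroid at (32.00, 31.33).
ΣA = 5760.00 in², ΣAx_c = 436560.00 in³, ΣAy_c = 108280.00 in³.
x_c = 436560.00/5760.00 = 75.79 in; y_c = 108280.00/5760.00 = 18.80 in.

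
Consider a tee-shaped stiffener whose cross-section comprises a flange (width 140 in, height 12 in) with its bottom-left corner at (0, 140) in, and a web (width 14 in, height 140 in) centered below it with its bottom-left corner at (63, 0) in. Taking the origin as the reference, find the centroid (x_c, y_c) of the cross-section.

web: A = 14 × 140 = 1960.00, centroid at (70.00, 70.00).
flange: A = 140 × 12 = 1680.00, centroid at (70.00, 146.00).
ΣA = 3640.00 in², ΣAx_c = 254800.00 in³, ΣAy_c = 382480.00 in³.
x_c = 254800.00/3640.00 = 70.00 in; y_c = 382480.00/3640.00 = 105.08 in.

x_c = 70.00 in, y_c = 105.08 in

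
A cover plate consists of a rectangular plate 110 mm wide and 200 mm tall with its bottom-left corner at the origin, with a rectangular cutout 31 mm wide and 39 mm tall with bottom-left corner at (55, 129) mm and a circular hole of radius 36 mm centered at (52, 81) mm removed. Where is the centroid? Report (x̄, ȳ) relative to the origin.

x̄ = 54.61 mm, ȳ = 101.12 mm

plate: A = 110 × 200 = 22000.00, centroid at (55.00, 100.00).
hole 1: A = −(31 × 39) = -1209.00, centroid at (70.50, 148.50).
hole 2: A = −π·36² = -4071.50, centroid at (52.00, 81.00).
ΣA = 16719.50 mm²
ΣAx̄ = (22000.00)(55.00) + (-1209.00)(70.50) + (-4071.50)(52.00) = 913047.29 mm³
ΣAȳ = (22000.00)(100.00) + (-1209.00)(148.50) + (-4071.50)(81.00) = 1690671.67 mm³
x̄ = 913047.29 / 16719.50 = 54.61 mm
ȳ = 1690671.67 / 16719.50 = 101.12 mm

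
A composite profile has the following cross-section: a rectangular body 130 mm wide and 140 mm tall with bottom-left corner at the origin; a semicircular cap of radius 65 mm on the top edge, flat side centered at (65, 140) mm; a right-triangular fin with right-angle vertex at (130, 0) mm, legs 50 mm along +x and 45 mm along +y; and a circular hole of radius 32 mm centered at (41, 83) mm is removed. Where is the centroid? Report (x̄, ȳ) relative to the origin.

x̄ = 72.43 mm, ȳ = 93.92 mm

rectangular body: A = 130 × 140 = 18200.00, centroid at (65.00, 70.00).
semicircular top: A = ½π·65² = 6636.61, centroid at (65.00, 167.59).
triangular fin: A = ½·50·45 = 1125.00, centroid at (146.67, 15.00).
hole: A = −π·32² = -3216.99, centroid at (41.00, 83.00).
ΣA = 22744.62 mm², ΣAx̄ = 1647483.32 mm³, ΣAȳ = 2136074.12 mm³.
x̄ = 1647483.32/22744.62 = 72.43 mm; ȳ = 2136074.12/22744.62 = 93.92 mm.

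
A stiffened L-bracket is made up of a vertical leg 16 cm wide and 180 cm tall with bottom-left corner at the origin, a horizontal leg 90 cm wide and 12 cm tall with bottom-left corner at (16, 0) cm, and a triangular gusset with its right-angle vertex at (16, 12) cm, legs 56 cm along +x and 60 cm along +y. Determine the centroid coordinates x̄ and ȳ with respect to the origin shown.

Part | A | x̄ᵢ | ȳᵢ | A·x̄ᵢ | A·ȳᵢ
vertical leg | 2880.00 | 8.00 | 90.00 | 23040.00 | 259200.00
horizontal leg | 1080.00 | 61.00 | 6.00 | 65880.00 | 6480.00
gusset | 1680.00 | 34.67 | 32.00 | 58240.00 | 53760.00
Σ | 5640.00 |  |  | 147160.00 | 319440.00
x̄ = 147160.00 / 5640.00 = 26.09 cm
ȳ = 319440.00 / 5640.00 = 56.64 cm

x̄ = 26.09 cm, ȳ = 56.64 cm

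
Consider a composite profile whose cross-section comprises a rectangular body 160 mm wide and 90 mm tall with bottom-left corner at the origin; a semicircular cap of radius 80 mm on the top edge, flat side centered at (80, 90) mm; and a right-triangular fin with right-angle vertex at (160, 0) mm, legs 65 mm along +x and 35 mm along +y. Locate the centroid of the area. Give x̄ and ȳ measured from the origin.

Part | A | x̄ᵢ | ȳᵢ | A·x̄ᵢ | A·ȳᵢ
rectangular body | 14400.00 | 80.00 | 45.00 | 1152000.00 | 648000.00
semicircular top | 10053.10 | 80.00 | 123.95 | 804247.72 | 1246112.02
triangular fin | 1137.50 | 181.67 | 11.67 | 206645.83 | 13270.83
Σ | 25590.60 |  |  | 2162893.55 | 1907382.85
x̄ = 2162893.55 / 25590.60 = 84.52 mm
ȳ = 1907382.85 / 25590.60 = 74.53 mm

x̄ = 84.52 mm, ȳ = 74.53 mm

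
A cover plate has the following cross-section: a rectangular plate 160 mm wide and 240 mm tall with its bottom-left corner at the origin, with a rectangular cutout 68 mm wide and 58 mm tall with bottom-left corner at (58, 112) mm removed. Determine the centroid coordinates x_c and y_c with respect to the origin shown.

Part | A | x̄ᵢ | ȳᵢ | A·x̄ᵢ | A·ȳᵢ
plate | 38400.00 | 80.00 | 120.00 | 3072000.00 | 4608000.00
hole | -3944.00 | 92.00 | 141.00 | -362848.00 | -556104.00
Σ | 34456.00 |  |  | 2709152.00 | 4051896.00
x_c = 2709152.00 / 34456.00 = 78.63 mm
y_c = 4051896.00 / 34456.00 = 117.60 mm

x_c = 78.63 mm, y_c = 117.60 mm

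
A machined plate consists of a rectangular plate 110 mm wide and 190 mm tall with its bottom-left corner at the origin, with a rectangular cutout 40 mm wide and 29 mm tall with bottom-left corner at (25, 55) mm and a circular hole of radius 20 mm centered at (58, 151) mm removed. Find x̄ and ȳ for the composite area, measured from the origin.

x̄ = 55.42 mm, ȳ = 92.79 mm

plate: A = 110 × 190 = 20900.00, centroid at (55.00, 95.00).
hole 1: A = −(40 × 29) = -1160.00, centroid at (45.00, 69.50).
hole 2: A = −π·20² = -1256.64, centroid at (58.00, 151.00).
ΣA = 18483.36 mm², ΣAx̄ = 1024415.05 mm³, ΣAȳ = 1715127.80 mm³.
x̄ = 1024415.05/18483.36 = 55.42 mm; ȳ = 1715127.80/18483.36 = 92.79 mm.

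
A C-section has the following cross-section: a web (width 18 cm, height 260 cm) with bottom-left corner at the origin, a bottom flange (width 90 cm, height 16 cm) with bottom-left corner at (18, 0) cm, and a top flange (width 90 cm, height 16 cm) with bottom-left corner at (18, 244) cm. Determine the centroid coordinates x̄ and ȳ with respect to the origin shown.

x̄ = 29.57 cm, ȳ = 130.00 cm

web: A = 18 × 260 = 4680.00, centroid at (9.00, 130.00).
bottom flange: A = 90 × 16 = 1440.00, centroid at (63.00, 8.00).
top flange: A = 90 × 16 = 1440.00, centroid at (63.00, 252.00).
ΣA = 7560.00 cm²
ΣAx̄ = (4680.00)(9.00) + (1440.00)(63.00) + (1440.00)(63.00) = 223560.00 cm³
ΣAȳ = (4680.00)(130.00) + (1440.00)(8.00) + (1440.00)(252.00) = 982800.00 cm³
x̄ = 223560.00 / 7560.00 = 29.57 cm
ȳ = 982800.00 / 7560.00 = 130.00 cm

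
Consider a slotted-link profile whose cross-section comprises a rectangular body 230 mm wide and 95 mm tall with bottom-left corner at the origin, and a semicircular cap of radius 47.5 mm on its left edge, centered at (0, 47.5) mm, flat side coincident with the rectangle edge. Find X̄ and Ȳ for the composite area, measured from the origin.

X̄ = 96.14 mm, Ȳ = 47.50 mm

rectangular body: A = 230 × 95 = 21850.00, centroid at (115.00, 47.50).
semicircular end: A = ½π·47.5² = 3544.11, centroid at (-20.16, 47.50).
ΣA = 25394.11 mm²
ΣAX̄ = (21850.00)(115.00) + (3544.11)(-20.16) = 2441302.08 mm³
ΣAȲ = (21850.00)(47.50) + (3544.11)(47.50) = 1206220.19 mm³
X̄ = 2441302.08 / 25394.11 = 96.14 mm
Ȳ = 1206220.19 / 25394.11 = 47.50 mm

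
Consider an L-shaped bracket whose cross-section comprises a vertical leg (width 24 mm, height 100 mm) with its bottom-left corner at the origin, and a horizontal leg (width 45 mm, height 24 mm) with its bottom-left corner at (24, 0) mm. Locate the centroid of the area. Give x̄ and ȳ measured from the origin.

Part | A | x̄ᵢ | ȳᵢ | A·x̄ᵢ | A·ȳᵢ
vertical leg | 2400.00 | 12.00 | 50.00 | 28800.00 | 120000.00
horizontal leg | 1080.00 | 46.50 | 12.00 | 50220.00 | 12960.00
Σ | 3480.00 |  |  | 79020.00 | 132960.00
x̄ = 79020.00 / 3480.00 = 22.71 mm
ȳ = 132960.00 / 3480.00 = 38.21 mm

x̄ = 22.71 mm, ȳ = 38.21 mm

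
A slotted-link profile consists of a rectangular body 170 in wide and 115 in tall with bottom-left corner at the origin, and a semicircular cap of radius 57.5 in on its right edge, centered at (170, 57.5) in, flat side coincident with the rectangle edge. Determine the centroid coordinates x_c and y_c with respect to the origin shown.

rectangular body: A = 170 × 115 = 19550.00, centroid at (85.00, 57.50).
semicircular end: A = ½π·57.5² = 5193.45, centroid at (194.40, 57.50).
ΣA = 24743.45 in²
ΣAx_c = (19550.00)(85.00) + (5193.45)(194.40) = 2671375.29 in³
ΣAy_c = (19550.00)(57.50) + (5193.45)(57.50) = 1422748.11 in³
x_c = 2671375.29 / 24743.45 = 107.96 in
y_c = 1422748.11 / 24743.45 = 57.50 in

x_c = 107.96 in, y_c = 57.50 in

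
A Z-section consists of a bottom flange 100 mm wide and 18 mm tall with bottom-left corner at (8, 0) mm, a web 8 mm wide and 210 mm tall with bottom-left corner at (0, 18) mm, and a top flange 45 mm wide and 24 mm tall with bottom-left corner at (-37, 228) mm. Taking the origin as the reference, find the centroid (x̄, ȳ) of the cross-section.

bottom flange: A = 100 × 18 = 1800.00, centroid at (58.00, 9.00).
web: A = 8 × 210 = 1680.00, centroid at (4.00, 123.00).
top flange: A = 45 × 24 = 1080.00, centroid at (-14.50, 240.00).
ΣA = 4560.00 mm², ΣAx̄ = 95460.00 mm³, ΣAȳ = 482040.00 mm³.
x̄ = 95460.00/4560.00 = 20.93 mm; ȳ = 482040.00/4560.00 = 105.71 mm.

x̄ = 20.93 mm, ȳ = 105.71 mm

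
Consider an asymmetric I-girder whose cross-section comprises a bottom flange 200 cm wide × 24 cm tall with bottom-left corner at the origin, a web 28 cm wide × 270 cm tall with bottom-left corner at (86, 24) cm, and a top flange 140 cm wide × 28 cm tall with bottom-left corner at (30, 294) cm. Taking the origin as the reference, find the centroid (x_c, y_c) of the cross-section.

x_c = 100.00 cm, y_c = 151.54 cm

bottom flange: A = 200 × 24 = 4800.00, centroid at (100.00, 12.00).
web: A = 28 × 270 = 7560.00, centroid at (100.00, 159.00).
top flange: A = 140 × 28 = 3920.00, centroid at (100.00, 308.00).
ΣA = 16280.00 cm², ΣAx_c = 1628000.00 cm³, ΣAy_c = 2467000.00 cm³.
x_c = 1628000.00/16280.00 = 100.00 cm; y_c = 2467000.00/16280.00 = 151.54 cm.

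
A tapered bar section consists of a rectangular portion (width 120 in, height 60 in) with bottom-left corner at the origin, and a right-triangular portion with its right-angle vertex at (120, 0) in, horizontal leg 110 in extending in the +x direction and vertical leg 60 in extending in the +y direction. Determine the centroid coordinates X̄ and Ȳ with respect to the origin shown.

X̄ = 90.38 in, Ȳ = 26.86 in

Part | A | x̄ᵢ | ȳᵢ | A·x̄ᵢ | A·ȳᵢ
rectangular portion | 7200.00 | 60.00 | 30.00 | 432000.00 | 216000.00
triangular portion | 3300.00 | 156.67 | 20.00 | 517000.00 | 66000.00
Σ | 10500.00 |  |  | 949000.00 | 282000.00
X̄ = 949000.00 / 10500.00 = 90.38 in
Ȳ = 282000.00 / 10500.00 = 26.86 in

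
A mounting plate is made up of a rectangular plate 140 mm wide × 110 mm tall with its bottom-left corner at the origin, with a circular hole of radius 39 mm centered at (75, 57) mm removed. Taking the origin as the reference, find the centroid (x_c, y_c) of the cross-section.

x_c = 67.75 mm, y_c = 54.10 mm

plate: A = 140 × 110 = 15400.00, centroid at (70.00, 55.00).
hole: A = −π·39² = -4778.36, centroid at (75.00, 57.00).
ΣA = 10621.64 mm²
ΣAx_c = (15400.00)(70.00) + (-4778.36)(75.00) = 719622.82 mm³
ΣAy_c = (15400.00)(55.00) + (-4778.36)(57.00) = 574633.34 mm³
x_c = 719622.82 / 10621.64 = 67.75 mm
y_c = 574633.34 / 10621.64 = 54.10 mm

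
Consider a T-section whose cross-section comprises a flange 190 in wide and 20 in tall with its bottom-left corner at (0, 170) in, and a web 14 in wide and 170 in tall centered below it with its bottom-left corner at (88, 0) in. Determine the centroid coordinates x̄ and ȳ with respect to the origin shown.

web: A = 14 × 170 = 2380.00, centroid at (95.00, 85.00).
flange: A = 190 × 20 = 3800.00, centroid at (95.00, 180.00).
ΣA = 6180.00 in²
ΣAx̄ = (2380.00)(95.00) + (3800.00)(95.00) = 587100.00 in³
ΣAȳ = (2380.00)(85.00) + (3800.00)(180.00) = 886300.00 in³
x̄ = 587100.00 / 6180.00 = 95.00 in
ȳ = 886300.00 / 6180.00 = 143.41 in

x̄ = 95.00 in, ȳ = 143.41 in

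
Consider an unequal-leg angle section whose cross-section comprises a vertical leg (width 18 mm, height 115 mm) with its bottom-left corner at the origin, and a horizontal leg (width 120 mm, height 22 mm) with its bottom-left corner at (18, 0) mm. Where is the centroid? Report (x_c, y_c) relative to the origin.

x_c = 47.68 mm, y_c = 31.44 mm

vertical leg: A = 18 × 115 = 2070.00, centroid at (9.00, 57.50).
horizontal leg: A = 120 × 22 = 2640.00, centroid at (78.00, 11.00).
ΣA = 4710.00 mm²
ΣAx_c = (2070.00)(9.00) + (2640.00)(78.00) = 224550.00 mm³
ΣAy_c = (2070.00)(57.50) + (2640.00)(11.00) = 148065.00 mm³
x_c = 224550.00 / 4710.00 = 47.68 mm
y_c = 148065.00 / 4710.00 = 31.44 mm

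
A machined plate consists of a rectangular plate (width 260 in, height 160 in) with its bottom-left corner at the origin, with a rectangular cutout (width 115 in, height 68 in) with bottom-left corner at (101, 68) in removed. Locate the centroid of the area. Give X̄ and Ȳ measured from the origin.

X̄ = 123.40 in, Ȳ = 74.91 in

plate: A = 260 × 160 = 41600.00, centroid at (130.00, 80.00).
hole: A = −(115 × 68) = -7820.00, centroid at (158.50, 102.00).
ΣA = 33780.00 in², ΣAX̄ = 4168530.00 in³, ΣAȲ = 2530360.00 in³.
X̄ = 4168530.00/33780.00 = 123.40 in; Ȳ = 2530360.00/33780.00 = 74.91 in.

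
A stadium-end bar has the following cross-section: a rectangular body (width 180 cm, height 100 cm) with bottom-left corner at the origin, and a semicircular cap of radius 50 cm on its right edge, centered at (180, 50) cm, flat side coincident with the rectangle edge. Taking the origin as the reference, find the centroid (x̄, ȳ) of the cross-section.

x̄ = 109.92 cm, ȳ = 50.00 cm

Part | A | x̄ᵢ | ȳᵢ | A·x̄ᵢ | A·ȳᵢ
rectangular body | 18000.00 | 90.00 | 50.00 | 1620000.00 | 900000.00
semicircular end | 3926.99 | 201.22 | 50.00 | 790191.68 | 196349.54
Σ | 21926.99 |  |  | 2410191.68 | 1096349.54
x̄ = 2410191.68 / 21926.99 = 109.92 cm
ȳ = 1096349.54 / 21926.99 = 50.00 cm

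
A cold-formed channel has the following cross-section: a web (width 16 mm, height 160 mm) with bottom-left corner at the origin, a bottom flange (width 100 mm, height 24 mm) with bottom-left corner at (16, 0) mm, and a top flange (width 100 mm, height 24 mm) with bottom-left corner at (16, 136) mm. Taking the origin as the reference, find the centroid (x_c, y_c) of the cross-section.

x_c = 45.83 mm, y_c = 80.00 mm

Part | A | x̄ᵢ | ȳᵢ | A·x̄ᵢ | A·ȳᵢ
web | 2560.00 | 8.00 | 80.00 | 20480.00 | 204800.00
bottom flange | 2400.00 | 66.00 | 12.00 | 158400.00 | 28800.00
top flange | 2400.00 | 66.00 | 148.00 | 158400.00 | 355200.00
Σ | 7360.00 |  |  | 337280.00 | 588800.00
x_c = 337280.00 / 7360.00 = 45.83 mm
y_c = 588800.00 / 7360.00 = 80.00 mm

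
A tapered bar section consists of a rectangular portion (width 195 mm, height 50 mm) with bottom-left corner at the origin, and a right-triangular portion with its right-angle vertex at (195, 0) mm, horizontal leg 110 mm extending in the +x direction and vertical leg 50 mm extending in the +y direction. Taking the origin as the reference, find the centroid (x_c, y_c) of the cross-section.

x_c = 127.02 mm, y_c = 23.17 mm

rectangular portion: A = 195 × 50 = 9750.00, centroid at (97.50, 25.00).
triangular portion: A = ½·110·50 = 2750.00, centroid at (231.67, 16.67).
ΣA = 12500.00 mm²
ΣAx_c = (9750.00)(97.50) + (2750.00)(231.67) = 1587708.33 mm³
ΣAy_c = (9750.00)(25.00) + (2750.00)(16.67) = 289583.33 mm³
x_c = 1587708.33 / 12500.00 = 127.02 mm
y_c = 289583.33 / 12500.00 = 23.17 mm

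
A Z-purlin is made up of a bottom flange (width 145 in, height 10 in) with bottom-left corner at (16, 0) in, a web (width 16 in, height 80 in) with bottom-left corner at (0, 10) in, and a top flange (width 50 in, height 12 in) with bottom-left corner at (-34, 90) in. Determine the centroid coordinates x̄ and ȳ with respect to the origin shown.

bottom flange: A = 145 × 10 = 1450.00, centroid at (88.50, 5.00).
web: A = 16 × 80 = 1280.00, centroid at (8.00, 50.00).
top flange: A = 50 × 12 = 600.00, centroid at (-9.00, 96.00).
ΣA = 3330.00 in²
ΣAx̄ = (1450.00)(88.50) + (1280.00)(8.00) + (600.00)(-9.00) = 133165.00 in³
ΣAȳ = (1450.00)(5.00) + (1280.00)(50.00) + (600.00)(96.00) = 128850.00 in³
x̄ = 133165.00 / 3330.00 = 39.99 in
ȳ = 128850.00 / 3330.00 = 38.69 in

x̄ = 39.99 in, ȳ = 38.69 in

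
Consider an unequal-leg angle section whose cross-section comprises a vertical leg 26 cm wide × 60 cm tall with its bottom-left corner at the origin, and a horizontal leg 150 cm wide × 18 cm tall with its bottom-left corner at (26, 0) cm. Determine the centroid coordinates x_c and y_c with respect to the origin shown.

vertical leg: A = 26 × 60 = 1560.00, centroid at (13.00, 30.00).
horizontal leg: A = 150 × 18 = 2700.00, centroid at (101.00, 9.00).
ΣA = 4260.00 cm², ΣAx_c = 292980.00 cm³, ΣAy_c = 71100.00 cm³.
x_c = 292980.00/4260.00 = 68.77 cm; y_c = 71100.00/4260.00 = 16.69 cm.

x_c = 68.77 cm, y_c = 16.69 cm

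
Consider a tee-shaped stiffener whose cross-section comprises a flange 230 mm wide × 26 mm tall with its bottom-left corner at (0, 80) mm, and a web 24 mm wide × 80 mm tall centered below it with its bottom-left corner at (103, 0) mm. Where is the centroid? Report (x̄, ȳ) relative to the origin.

x̄ = 115.00 mm, ȳ = 80.12 mm

web: A = 24 × 80 = 1920.00, centroid at (115.00, 40.00).
flange: A = 230 × 26 = 5980.00, centroid at (115.00, 93.00).
ΣA = 7900.00 mm², ΣAx̄ = 908500.00 mm³, ΣAȳ = 632940.00 mm³.
x̄ = 908500.00/7900.00 = 115.00 mm; ȳ = 632940.00/7900.00 = 80.12 mm.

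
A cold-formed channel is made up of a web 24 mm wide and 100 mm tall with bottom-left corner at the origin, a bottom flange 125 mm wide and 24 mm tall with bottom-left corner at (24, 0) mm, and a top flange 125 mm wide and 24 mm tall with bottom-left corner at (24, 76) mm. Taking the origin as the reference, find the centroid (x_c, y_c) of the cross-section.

web: A = 24 × 100 = 2400.00, centroid at (12.00, 50.00).
bottom flange: A = 125 × 24 = 3000.00, centroid at (86.50, 12.00).
top flange: A = 125 × 24 = 3000.00, centroid at (86.50, 88.00).
ΣA = 8400.00 mm²
ΣAx_c = (2400.00)(12.00) + (3000.00)(86.50) + (3000.00)(86.50) = 547800.00 mm³
ΣAy_c = (2400.00)(50.00) + (3000.00)(12.00) + (3000.00)(88.00) = 420000.00 mm³
x_c = 547800.00 / 8400.00 = 65.21 mm
y_c = 420000.00 / 8400.00 = 50.00 mm

x_c = 65.21 mm, y_c = 50.00 mm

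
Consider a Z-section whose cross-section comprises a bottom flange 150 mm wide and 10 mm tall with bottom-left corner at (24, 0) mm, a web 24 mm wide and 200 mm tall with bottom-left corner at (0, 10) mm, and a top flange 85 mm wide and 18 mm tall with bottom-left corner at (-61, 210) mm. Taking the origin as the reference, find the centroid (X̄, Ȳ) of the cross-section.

Part | A | x̄ᵢ | ȳᵢ | A·x̄ᵢ | A·ȳᵢ
bottom flange | 1500.00 | 99.00 | 5.00 | 148500.00 | 7500.00
web | 4800.00 | 12.00 | 110.00 | 57600.00 | 528000.00
top flange | 1530.00 | -18.50 | 219.00 | -28305.00 | 335070.00
Σ | 7830.00 |  |  | 177795.00 | 870570.00
X̄ = 177795.00 / 7830.00 = 22.71 mm
Ȳ = 870570.00 / 7830.00 = 111.18 mm

X̄ = 22.71 mm, Ȳ = 111.18 mm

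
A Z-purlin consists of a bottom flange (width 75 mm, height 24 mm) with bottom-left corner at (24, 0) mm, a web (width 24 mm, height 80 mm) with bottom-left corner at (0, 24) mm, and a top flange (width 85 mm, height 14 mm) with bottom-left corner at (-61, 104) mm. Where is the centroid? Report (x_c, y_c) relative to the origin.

bottom flange: A = 75 × 24 = 1800.00, centroid at (61.50, 12.00).
web: A = 24 × 80 = 1920.00, centroid at (12.00, 64.00).
top flange: A = 85 × 14 = 1190.00, centroid at (-18.50, 111.00).
ΣA = 4910.00 mm², ΣAx_c = 111725.00 mm³, ΣAy_c = 276570.00 mm³.
x_c = 111725.00/4910.00 = 22.75 mm; y_c = 276570.00/4910.00 = 56.33 mm.

x_c = 22.75 mm, y_c = 56.33 mm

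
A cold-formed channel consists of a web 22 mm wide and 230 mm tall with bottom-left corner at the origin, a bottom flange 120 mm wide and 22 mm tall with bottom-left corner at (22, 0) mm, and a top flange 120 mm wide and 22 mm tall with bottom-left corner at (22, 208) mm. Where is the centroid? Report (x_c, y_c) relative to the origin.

Part | A | x̄ᵢ | ȳᵢ | A·x̄ᵢ | A·ȳᵢ
web | 5060.00 | 11.00 | 115.00 | 55660.00 | 581900.00
bottom flange | 2640.00 | 82.00 | 11.00 | 216480.00 | 29040.00
top flange | 2640.00 | 82.00 | 219.00 | 216480.00 | 578160.00
Σ | 10340.00 |  |  | 488620.00 | 1189100.00
x_c = 488620.00 / 10340.00 = 47.26 mm
y_c = 1189100.00 / 10340.00 = 115.00 mm

x_c = 47.26 mm, y_c = 115.00 mm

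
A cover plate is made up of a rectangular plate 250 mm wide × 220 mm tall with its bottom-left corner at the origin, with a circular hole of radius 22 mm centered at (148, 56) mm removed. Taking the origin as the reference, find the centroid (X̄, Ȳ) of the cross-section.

plate: A = 250 × 220 = 55000.00, centroid at (125.00, 110.00).
hole: A = −π·22² = -1520.53, centroid at (148.00, 56.00).
ΣA = 53479.47 mm², ΣAX̄ = 6649961.44 mm³, ΣAȲ = 5964850.27 mm³.
X̄ = 6649961.44/53479.47 = 124.35 mm; Ȳ = 5964850.27/53479.47 = 111.54 mm.

X̄ = 124.35 mm, Ȳ = 111.54 mm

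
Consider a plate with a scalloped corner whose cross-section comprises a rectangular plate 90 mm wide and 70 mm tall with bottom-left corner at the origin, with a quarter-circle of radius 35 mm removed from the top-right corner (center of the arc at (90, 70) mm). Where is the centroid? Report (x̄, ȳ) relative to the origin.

x̄ = 39.57 mm, ȳ = 31.37 mm

Part | A | x̄ᵢ | ȳᵢ | A·x̄ᵢ | A·ȳᵢ
plate | 6300.00 | 45.00 | 35.00 | 283500.00 | 220500.00
removed quarter-circle | -962.11 | 75.15 | 55.15 | -72298.48 | -53056.23
Σ | 5337.89 |  |  | 211201.52 | 167443.77
x̄ = 211201.52 / 5337.89 = 39.57 mm
ȳ = 167443.77 / 5337.89 = 31.37 mm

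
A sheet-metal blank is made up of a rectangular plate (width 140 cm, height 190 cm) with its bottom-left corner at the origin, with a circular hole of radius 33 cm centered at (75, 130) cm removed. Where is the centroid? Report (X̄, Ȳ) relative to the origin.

plate: A = 140 × 190 = 26600.00, centroid at (70.00, 95.00).
hole: A = −π·33² = -3421.19, centroid at (75.00, 130.00).
ΣA = 23178.81 cm², ΣAX̄ = 1605410.42 cm³, ΣAȲ = 2082244.73 cm³.
X̄ = 1605410.42/23178.81 = 69.26 cm; Ȳ = 2082244.73/23178.81 = 89.83 cm.

X̄ = 69.26 cm, Ȳ = 89.83 cm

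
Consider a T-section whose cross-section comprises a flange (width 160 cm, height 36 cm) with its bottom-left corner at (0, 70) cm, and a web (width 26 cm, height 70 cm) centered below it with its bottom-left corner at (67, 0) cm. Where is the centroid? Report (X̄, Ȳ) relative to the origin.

X̄ = 80.00 cm, Ȳ = 75.27 cm

web: A = 26 × 70 = 1820.00, centroid at (80.00, 35.00).
flange: A = 160 × 36 = 5760.00, centroid at (80.00, 88.00).
ΣA = 7580.00 cm², ΣAX̄ = 606400.00 cm³, ΣAȲ = 570580.00 cm³.
X̄ = 606400.00/7580.00 = 80.00 cm; Ȳ = 570580.00/7580.00 = 75.27 cm.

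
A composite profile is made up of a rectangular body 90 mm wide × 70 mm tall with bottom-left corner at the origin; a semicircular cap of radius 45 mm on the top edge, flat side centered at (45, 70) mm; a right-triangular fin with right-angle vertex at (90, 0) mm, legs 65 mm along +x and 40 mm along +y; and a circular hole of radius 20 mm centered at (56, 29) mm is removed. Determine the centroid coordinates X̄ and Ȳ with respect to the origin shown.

rectangular body: A = 90 × 70 = 6300.00, centroid at (45.00, 35.00).
semicircular top: A = ½π·45² = 3180.86, centroid at (45.00, 89.10).
triangular fin: A = ½·65·40 = 1300.00, centroid at (111.67, 13.33).
hole: A = −π·20² = -1256.64, centroid at (56.00, 29.00).
ΣA = 9524.23 mm²
ΣAX̄ = (6300.00)(45.00) + (3180.86)(45.00) + (1300.00)(111.67) + (-1256.64)(56.00) = 501433.81 mm³
ΣAȲ = (6300.00)(35.00) + (3180.86)(89.10) + (1300.00)(13.33) + (-1256.64)(29.00) = 484801.24 mm³
X̄ = 501433.81 / 9524.23 = 52.65 mm
Ȳ = 484801.24 / 9524.23 = 50.90 mm

X̄ = 52.65 mm, Ȳ = 50.90 mm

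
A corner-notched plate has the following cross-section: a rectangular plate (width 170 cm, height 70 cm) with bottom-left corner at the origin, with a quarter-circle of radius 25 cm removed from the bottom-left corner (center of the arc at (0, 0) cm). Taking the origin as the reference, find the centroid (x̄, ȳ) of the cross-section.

x̄ = 88.20 cm, ȳ = 36.05 cm

Part | A | x̄ᵢ | ȳᵢ | A·x̄ᵢ | A·ȳᵢ
plate | 11900.00 | 85.00 | 35.00 | 1011500.00 | 416500.00
removed quarter-circle | -490.87 | 10.61 | 10.61 | -5208.33 | -5208.33
Σ | 11409.13 |  |  | 1006291.67 | 411291.67
x̄ = 1006291.67 / 11409.13 = 88.20 cm
ȳ = 411291.67 / 11409.13 = 36.05 cm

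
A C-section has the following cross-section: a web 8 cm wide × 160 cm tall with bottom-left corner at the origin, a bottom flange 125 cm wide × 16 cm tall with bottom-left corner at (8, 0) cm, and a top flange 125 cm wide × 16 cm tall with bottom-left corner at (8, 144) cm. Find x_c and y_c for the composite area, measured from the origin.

web: A = 8 × 160 = 1280.00, centroid at (4.00, 80.00).
bottom flange: A = 125 × 16 = 2000.00, centroid at (70.50, 8.00).
top flange: A = 125 × 16 = 2000.00, centroid at (70.50, 152.00).
ΣA = 5280.00 cm², ΣAx_c = 287120.00 cm³, ΣAy_c = 422400.00 cm³.
x_c = 287120.00/5280.00 = 54.38 cm; y_c = 422400.00/5280.00 = 80.00 cm.

x_c = 54.38 cm, y_c = 80.00 cm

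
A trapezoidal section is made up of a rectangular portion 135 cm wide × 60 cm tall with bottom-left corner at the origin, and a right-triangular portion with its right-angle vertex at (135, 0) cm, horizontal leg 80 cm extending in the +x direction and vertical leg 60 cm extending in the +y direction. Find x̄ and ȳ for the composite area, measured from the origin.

x̄ = 89.02 cm, ȳ = 27.71 cm

rectangular portion: A = 135 × 60 = 8100.00, centroid at (67.50, 30.00).
triangular portion: A = ½·80·60 = 2400.00, centroid at (161.67, 20.00).
ΣA = 10500.00 cm², ΣAx̄ = 934750.00 cm³, ΣAȳ = 291000.00 cm³.
x̄ = 934750.00/10500.00 = 89.02 cm; ȳ = 291000.00/10500.00 = 27.71 cm.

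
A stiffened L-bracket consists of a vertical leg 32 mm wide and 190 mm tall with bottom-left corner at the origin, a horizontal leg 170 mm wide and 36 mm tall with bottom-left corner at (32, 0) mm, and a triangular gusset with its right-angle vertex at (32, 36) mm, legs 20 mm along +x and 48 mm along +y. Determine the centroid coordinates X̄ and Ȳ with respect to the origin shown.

X̄ = 65.61 mm, Ȳ = 56.21 mm

Part | A | x̄ᵢ | ȳᵢ | A·x̄ᵢ | A·ȳᵢ
vertical leg | 6080.00 | 16.00 | 95.00 | 97280.00 | 577600.00
horizontal leg | 6120.00 | 117.00 | 18.00 | 716040.00 | 110160.00
gusset | 480.00 | 38.67 | 52.00 | 18560.00 | 24960.00
Σ | 12680.00 |  |  | 831880.00 | 712720.00
X̄ = 831880.00 / 12680.00 = 65.61 mm
Ȳ = 712720.00 / 12680.00 = 56.21 mm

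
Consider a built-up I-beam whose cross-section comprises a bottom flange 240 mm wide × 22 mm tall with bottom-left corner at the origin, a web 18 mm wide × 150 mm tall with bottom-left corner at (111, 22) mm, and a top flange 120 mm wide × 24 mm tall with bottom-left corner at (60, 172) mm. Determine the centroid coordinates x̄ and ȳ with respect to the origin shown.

bottom flange: A = 240 × 22 = 5280.00, centroid at (120.00, 11.00).
web: A = 18 × 150 = 2700.00, centroid at (120.00, 97.00).
top flange: A = 120 × 24 = 2880.00, centroid at (120.00, 184.00).
ΣA = 10860.00 mm²
ΣAx̄ = (5280.00)(120.00) + (2700.00)(120.00) + (2880.00)(120.00) = 1303200.00 mm³
ΣAȳ = (5280.00)(11.00) + (2700.00)(97.00) + (2880.00)(184.00) = 849900.00 mm³
x̄ = 1303200.00 / 10860.00 = 120.00 mm
ȳ = 849900.00 / 10860.00 = 78.26 mm

x̄ = 120.00 mm, ȳ = 78.26 mm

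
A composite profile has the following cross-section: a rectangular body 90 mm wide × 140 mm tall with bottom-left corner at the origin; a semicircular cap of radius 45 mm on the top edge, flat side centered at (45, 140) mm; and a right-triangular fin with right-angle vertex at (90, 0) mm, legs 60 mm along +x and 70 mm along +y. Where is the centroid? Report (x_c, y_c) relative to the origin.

x_c = 52.63 mm, y_c = 80.37 mm

Part | A | x̄ᵢ | ȳᵢ | A·x̄ᵢ | A·ȳᵢ
rectangular body | 12600.00 | 45.00 | 70.00 | 567000.00 | 882000.00
semicircular top | 3180.86 | 45.00 | 159.10 | 143138.82 | 506070.76
triangular fin | 2100.00 | 110.00 | 23.33 | 231000.00 | 49000.00
Σ | 17880.86 |  |  | 941138.82 | 1437070.76
x_c = 941138.82 / 17880.86 = 52.63 mm
y_c = 1437070.76 / 17880.86 = 80.37 mm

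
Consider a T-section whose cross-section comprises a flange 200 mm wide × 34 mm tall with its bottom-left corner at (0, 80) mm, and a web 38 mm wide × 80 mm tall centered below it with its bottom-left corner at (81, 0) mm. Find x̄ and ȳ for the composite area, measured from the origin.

Part | A | x̄ᵢ | ȳᵢ | A·x̄ᵢ | A·ȳᵢ
web | 3040.00 | 100.00 | 40.00 | 304000.00 | 121600.00
flange | 6800.00 | 100.00 | 97.00 | 680000.00 | 659600.00
Σ | 9840.00 |  |  | 984000.00 | 781200.00
x̄ = 984000.00 / 9840.00 = 100.00 mm
ȳ = 781200.00 / 9840.00 = 79.39 mm

x̄ = 100.00 mm, ȳ = 79.39 mm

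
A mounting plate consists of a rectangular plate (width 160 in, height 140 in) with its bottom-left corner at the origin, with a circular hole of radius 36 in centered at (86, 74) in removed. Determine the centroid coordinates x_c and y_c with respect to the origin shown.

plate: A = 160 × 140 = 22400.00, centroid at (80.00, 70.00).
hole: A = −π·36² = -4071.50, centroid at (86.00, 74.00).
ΣA = 18328.50 in², ΣAx_c = 1441850.65 in³, ΣAy_c = 1266708.70 in³.
x_c = 1441850.65/18328.50 = 78.67 in; y_c = 1266708.70/18328.50 = 69.11 in.

x_c = 78.67 in, y_c = 69.11 in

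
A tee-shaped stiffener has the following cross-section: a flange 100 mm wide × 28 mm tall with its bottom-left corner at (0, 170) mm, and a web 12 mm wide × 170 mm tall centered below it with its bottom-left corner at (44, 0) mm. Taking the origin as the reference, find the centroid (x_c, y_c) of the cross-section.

web: A = 12 × 170 = 2040.00, centroid at (50.00, 85.00).
flange: A = 100 × 28 = 2800.00, centroid at (50.00, 184.00).
ΣA = 4840.00 mm², ΣAx_c = 242000.00 mm³, ΣAy_c = 688600.00 mm³.
x_c = 242000.00/4840.00 = 50.00 mm; y_c = 688600.00/4840.00 = 142.27 mm.

x_c = 50.00 mm, y_c = 142.27 mm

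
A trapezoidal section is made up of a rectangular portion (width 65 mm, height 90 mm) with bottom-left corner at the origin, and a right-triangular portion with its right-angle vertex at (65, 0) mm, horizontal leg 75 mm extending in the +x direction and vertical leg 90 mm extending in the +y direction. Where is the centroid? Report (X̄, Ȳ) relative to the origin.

rectangular portion: A = 65 × 90 = 5850.00, centroid at (32.50, 45.00).
triangular portion: A = ½·75·90 = 3375.00, centroid at (90.00, 30.00).
ΣA = 9225.00 mm²
ΣAX̄ = (5850.00)(32.50) + (3375.00)(90.00) = 493875.00 mm³
ΣAȲ = (5850.00)(45.00) + (3375.00)(30.00) = 364500.00 mm³
X̄ = 493875.00 / 9225.00 = 53.54 mm
Ȳ = 364500.00 / 9225.00 = 39.51 mm

X̄ = 53.54 mm, Ȳ = 39.51 mm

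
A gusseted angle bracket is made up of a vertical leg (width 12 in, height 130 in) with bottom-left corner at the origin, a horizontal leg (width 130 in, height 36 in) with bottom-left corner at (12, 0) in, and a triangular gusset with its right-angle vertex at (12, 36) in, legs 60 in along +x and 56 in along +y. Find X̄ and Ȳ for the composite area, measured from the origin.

vertical leg: A = 12 × 130 = 1560.00, centroid at (6.00, 65.00).
horizontal leg: A = 130 × 36 = 4680.00, centroid at (77.00, 18.00).
gusset: A = ½·60·56 = 1680.00, centroid at (32.00, 54.67).
ΣA = 7920.00 in², ΣAX̄ = 423480.00 in³, ΣAȲ = 277480.00 in³.
X̄ = 423480.00/7920.00 = 53.47 in; Ȳ = 277480.00/7920.00 = 35.04 in.

X̄ = 53.47 in, Ȳ = 35.04 in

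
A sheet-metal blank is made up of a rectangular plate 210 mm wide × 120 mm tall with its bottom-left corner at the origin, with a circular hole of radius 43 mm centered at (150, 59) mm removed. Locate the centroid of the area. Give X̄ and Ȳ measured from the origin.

X̄ = 91.52 mm, Ȳ = 60.30 mm

plate: A = 210 × 120 = 25200.00, centroid at (105.00, 60.00).
hole: A = −π·43² = -5808.80, centroid at (150.00, 59.00).
ΣA = 19391.20 mm²
ΣAX̄ = (25200.00)(105.00) + (-5808.80)(150.00) = 1774679.28 mm³
ΣAȲ = (25200.00)(60.00) + (-5808.80)(59.00) = 1169280.52 mm³
X̄ = 1774679.28 / 19391.20 = 91.52 mm
Ȳ = 1169280.52 / 19391.20 = 60.30 mm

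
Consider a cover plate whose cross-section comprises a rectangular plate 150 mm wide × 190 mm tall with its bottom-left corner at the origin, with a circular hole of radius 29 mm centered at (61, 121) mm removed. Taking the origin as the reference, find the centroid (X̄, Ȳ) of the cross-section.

X̄ = 76.43 mm, Ȳ = 92.34 mm

plate: A = 150 × 190 = 28500.00, centroid at (75.00, 95.00).
hole: A = −π·29² = -2642.08, centroid at (61.00, 121.00).
ΣA = 25857.92 mm², ΣAX̄ = 1976333.16 mm³, ΣAȲ = 2387808.39 mm³.
X̄ = 1976333.16/25857.92 = 76.43 mm; Ȳ = 2387808.39/25857.92 = 92.34 mm.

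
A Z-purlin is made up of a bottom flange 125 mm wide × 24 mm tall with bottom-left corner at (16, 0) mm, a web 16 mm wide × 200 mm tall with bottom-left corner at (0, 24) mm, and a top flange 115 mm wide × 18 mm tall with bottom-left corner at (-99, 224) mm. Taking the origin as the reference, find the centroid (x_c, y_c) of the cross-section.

bottom flange: A = 125 × 24 = 3000.00, centroid at (78.50, 12.00).
web: A = 16 × 200 = 3200.00, centroid at (8.00, 124.00).
top flange: A = 115 × 18 = 2070.00, centroid at (-41.50, 233.00).
ΣA = 8270.00 mm², ΣAx_c = 175195.00 mm³, ΣAy_c = 915110.00 mm³.
x_c = 175195.00/8270.00 = 21.18 mm; y_c = 915110.00/8270.00 = 110.65 mm.

x_c = 21.18 mm, y_c = 110.65 mm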